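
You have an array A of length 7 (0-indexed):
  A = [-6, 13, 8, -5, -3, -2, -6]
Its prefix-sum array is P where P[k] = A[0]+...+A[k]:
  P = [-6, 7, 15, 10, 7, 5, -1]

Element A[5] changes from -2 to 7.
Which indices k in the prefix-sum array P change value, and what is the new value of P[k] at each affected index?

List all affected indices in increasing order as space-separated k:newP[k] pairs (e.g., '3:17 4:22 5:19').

P[k] = A[0] + ... + A[k]
P[k] includes A[5] iff k >= 5
Affected indices: 5, 6, ..., 6; delta = 9
  P[5]: 5 + 9 = 14
  P[6]: -1 + 9 = 8

Answer: 5:14 6:8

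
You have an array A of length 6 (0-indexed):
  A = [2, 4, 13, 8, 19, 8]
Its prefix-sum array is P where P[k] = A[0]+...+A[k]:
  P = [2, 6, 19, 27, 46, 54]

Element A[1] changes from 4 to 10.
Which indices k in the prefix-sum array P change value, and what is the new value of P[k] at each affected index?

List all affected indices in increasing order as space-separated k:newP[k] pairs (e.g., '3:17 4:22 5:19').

Answer: 1:12 2:25 3:33 4:52 5:60

Derivation:
P[k] = A[0] + ... + A[k]
P[k] includes A[1] iff k >= 1
Affected indices: 1, 2, ..., 5; delta = 6
  P[1]: 6 + 6 = 12
  P[2]: 19 + 6 = 25
  P[3]: 27 + 6 = 33
  P[4]: 46 + 6 = 52
  P[5]: 54 + 6 = 60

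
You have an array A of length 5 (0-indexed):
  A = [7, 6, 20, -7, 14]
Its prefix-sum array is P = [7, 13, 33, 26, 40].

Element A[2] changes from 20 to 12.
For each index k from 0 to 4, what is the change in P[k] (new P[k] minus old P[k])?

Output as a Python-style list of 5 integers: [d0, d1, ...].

Answer: [0, 0, -8, -8, -8]

Derivation:
Element change: A[2] 20 -> 12, delta = -8
For k < 2: P[k] unchanged, delta_P[k] = 0
For k >= 2: P[k] shifts by exactly -8
Delta array: [0, 0, -8, -8, -8]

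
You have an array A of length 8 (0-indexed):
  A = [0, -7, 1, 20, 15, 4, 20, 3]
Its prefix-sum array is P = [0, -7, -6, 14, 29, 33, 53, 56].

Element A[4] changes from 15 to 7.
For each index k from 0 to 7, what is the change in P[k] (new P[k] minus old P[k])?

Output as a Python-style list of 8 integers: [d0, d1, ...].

Answer: [0, 0, 0, 0, -8, -8, -8, -8]

Derivation:
Element change: A[4] 15 -> 7, delta = -8
For k < 4: P[k] unchanged, delta_P[k] = 0
For k >= 4: P[k] shifts by exactly -8
Delta array: [0, 0, 0, 0, -8, -8, -8, -8]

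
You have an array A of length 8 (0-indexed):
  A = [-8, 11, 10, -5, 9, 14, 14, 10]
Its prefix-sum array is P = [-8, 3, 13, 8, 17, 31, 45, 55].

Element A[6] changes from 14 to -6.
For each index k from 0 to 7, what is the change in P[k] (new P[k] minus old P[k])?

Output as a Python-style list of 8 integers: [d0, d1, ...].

Answer: [0, 0, 0, 0, 0, 0, -20, -20]

Derivation:
Element change: A[6] 14 -> -6, delta = -20
For k < 6: P[k] unchanged, delta_P[k] = 0
For k >= 6: P[k] shifts by exactly -20
Delta array: [0, 0, 0, 0, 0, 0, -20, -20]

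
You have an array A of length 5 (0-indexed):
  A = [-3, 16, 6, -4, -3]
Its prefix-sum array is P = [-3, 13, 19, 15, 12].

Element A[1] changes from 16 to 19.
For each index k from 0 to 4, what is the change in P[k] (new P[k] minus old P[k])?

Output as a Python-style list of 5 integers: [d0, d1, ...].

Answer: [0, 3, 3, 3, 3]

Derivation:
Element change: A[1] 16 -> 19, delta = 3
For k < 1: P[k] unchanged, delta_P[k] = 0
For k >= 1: P[k] shifts by exactly 3
Delta array: [0, 3, 3, 3, 3]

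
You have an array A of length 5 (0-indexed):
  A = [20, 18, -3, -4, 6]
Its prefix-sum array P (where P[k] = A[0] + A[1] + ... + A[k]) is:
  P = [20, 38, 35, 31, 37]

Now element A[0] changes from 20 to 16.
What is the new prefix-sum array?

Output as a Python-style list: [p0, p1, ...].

Change: A[0] 20 -> 16, delta = -4
P[k] for k < 0: unchanged (A[0] not included)
P[k] for k >= 0: shift by delta = -4
  P[0] = 20 + -4 = 16
  P[1] = 38 + -4 = 34
  P[2] = 35 + -4 = 31
  P[3] = 31 + -4 = 27
  P[4] = 37 + -4 = 33

Answer: [16, 34, 31, 27, 33]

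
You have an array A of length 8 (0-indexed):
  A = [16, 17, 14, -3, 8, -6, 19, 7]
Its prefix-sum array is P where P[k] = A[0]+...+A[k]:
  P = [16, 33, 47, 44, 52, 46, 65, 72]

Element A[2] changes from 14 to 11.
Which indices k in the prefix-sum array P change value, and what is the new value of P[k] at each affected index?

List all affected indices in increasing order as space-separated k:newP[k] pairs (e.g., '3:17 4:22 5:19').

P[k] = A[0] + ... + A[k]
P[k] includes A[2] iff k >= 2
Affected indices: 2, 3, ..., 7; delta = -3
  P[2]: 47 + -3 = 44
  P[3]: 44 + -3 = 41
  P[4]: 52 + -3 = 49
  P[5]: 46 + -3 = 43
  P[6]: 65 + -3 = 62
  P[7]: 72 + -3 = 69

Answer: 2:44 3:41 4:49 5:43 6:62 7:69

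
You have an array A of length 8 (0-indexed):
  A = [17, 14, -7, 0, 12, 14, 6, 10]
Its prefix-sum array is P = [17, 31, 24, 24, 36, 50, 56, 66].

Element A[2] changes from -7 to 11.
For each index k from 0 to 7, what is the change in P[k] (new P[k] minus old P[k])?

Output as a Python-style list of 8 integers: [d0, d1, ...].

Element change: A[2] -7 -> 11, delta = 18
For k < 2: P[k] unchanged, delta_P[k] = 0
For k >= 2: P[k] shifts by exactly 18
Delta array: [0, 0, 18, 18, 18, 18, 18, 18]

Answer: [0, 0, 18, 18, 18, 18, 18, 18]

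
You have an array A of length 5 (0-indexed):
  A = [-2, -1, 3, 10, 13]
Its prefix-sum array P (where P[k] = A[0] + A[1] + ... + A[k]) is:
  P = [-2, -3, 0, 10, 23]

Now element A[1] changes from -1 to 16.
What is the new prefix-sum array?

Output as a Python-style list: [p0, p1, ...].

Answer: [-2, 14, 17, 27, 40]

Derivation:
Change: A[1] -1 -> 16, delta = 17
P[k] for k < 1: unchanged (A[1] not included)
P[k] for k >= 1: shift by delta = 17
  P[0] = -2 + 0 = -2
  P[1] = -3 + 17 = 14
  P[2] = 0 + 17 = 17
  P[3] = 10 + 17 = 27
  P[4] = 23 + 17 = 40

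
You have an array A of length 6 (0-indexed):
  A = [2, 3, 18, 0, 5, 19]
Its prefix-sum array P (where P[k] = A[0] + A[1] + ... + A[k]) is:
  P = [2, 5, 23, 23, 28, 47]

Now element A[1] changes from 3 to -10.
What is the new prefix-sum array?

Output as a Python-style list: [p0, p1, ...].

Change: A[1] 3 -> -10, delta = -13
P[k] for k < 1: unchanged (A[1] not included)
P[k] for k >= 1: shift by delta = -13
  P[0] = 2 + 0 = 2
  P[1] = 5 + -13 = -8
  P[2] = 23 + -13 = 10
  P[3] = 23 + -13 = 10
  P[4] = 28 + -13 = 15
  P[5] = 47 + -13 = 34

Answer: [2, -8, 10, 10, 15, 34]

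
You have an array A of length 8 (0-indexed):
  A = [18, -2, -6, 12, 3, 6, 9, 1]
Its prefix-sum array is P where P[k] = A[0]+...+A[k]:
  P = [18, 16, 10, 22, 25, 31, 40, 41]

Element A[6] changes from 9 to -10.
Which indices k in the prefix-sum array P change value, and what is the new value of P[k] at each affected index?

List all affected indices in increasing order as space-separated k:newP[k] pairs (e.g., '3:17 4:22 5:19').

P[k] = A[0] + ... + A[k]
P[k] includes A[6] iff k >= 6
Affected indices: 6, 7, ..., 7; delta = -19
  P[6]: 40 + -19 = 21
  P[7]: 41 + -19 = 22

Answer: 6:21 7:22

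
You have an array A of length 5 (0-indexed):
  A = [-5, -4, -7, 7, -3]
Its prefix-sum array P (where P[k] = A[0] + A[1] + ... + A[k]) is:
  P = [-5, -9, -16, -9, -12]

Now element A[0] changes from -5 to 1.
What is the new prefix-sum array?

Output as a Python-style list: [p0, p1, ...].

Change: A[0] -5 -> 1, delta = 6
P[k] for k < 0: unchanged (A[0] not included)
P[k] for k >= 0: shift by delta = 6
  P[0] = -5 + 6 = 1
  P[1] = -9 + 6 = -3
  P[2] = -16 + 6 = -10
  P[3] = -9 + 6 = -3
  P[4] = -12 + 6 = -6

Answer: [1, -3, -10, -3, -6]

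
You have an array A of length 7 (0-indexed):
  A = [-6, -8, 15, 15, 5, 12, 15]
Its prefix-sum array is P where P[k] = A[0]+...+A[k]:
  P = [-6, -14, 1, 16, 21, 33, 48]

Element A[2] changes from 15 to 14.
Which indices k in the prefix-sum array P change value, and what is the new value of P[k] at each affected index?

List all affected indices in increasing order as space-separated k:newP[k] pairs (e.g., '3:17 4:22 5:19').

P[k] = A[0] + ... + A[k]
P[k] includes A[2] iff k >= 2
Affected indices: 2, 3, ..., 6; delta = -1
  P[2]: 1 + -1 = 0
  P[3]: 16 + -1 = 15
  P[4]: 21 + -1 = 20
  P[5]: 33 + -1 = 32
  P[6]: 48 + -1 = 47

Answer: 2:0 3:15 4:20 5:32 6:47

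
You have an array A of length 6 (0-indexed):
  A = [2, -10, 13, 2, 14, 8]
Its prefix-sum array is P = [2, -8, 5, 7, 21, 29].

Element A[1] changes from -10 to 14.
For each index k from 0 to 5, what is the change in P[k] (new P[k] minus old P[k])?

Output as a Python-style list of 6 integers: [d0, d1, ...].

Answer: [0, 24, 24, 24, 24, 24]

Derivation:
Element change: A[1] -10 -> 14, delta = 24
For k < 1: P[k] unchanged, delta_P[k] = 0
For k >= 1: P[k] shifts by exactly 24
Delta array: [0, 24, 24, 24, 24, 24]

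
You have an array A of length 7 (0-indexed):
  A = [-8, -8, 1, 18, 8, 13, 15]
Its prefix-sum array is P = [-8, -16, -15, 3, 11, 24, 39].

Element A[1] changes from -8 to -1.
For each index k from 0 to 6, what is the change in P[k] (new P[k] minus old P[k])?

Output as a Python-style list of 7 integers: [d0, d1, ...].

Element change: A[1] -8 -> -1, delta = 7
For k < 1: P[k] unchanged, delta_P[k] = 0
For k >= 1: P[k] shifts by exactly 7
Delta array: [0, 7, 7, 7, 7, 7, 7]

Answer: [0, 7, 7, 7, 7, 7, 7]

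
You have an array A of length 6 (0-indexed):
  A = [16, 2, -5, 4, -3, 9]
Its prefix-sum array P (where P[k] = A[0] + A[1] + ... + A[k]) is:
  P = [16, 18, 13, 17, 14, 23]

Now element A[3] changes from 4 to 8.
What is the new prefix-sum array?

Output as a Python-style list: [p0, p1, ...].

Answer: [16, 18, 13, 21, 18, 27]

Derivation:
Change: A[3] 4 -> 8, delta = 4
P[k] for k < 3: unchanged (A[3] not included)
P[k] for k >= 3: shift by delta = 4
  P[0] = 16 + 0 = 16
  P[1] = 18 + 0 = 18
  P[2] = 13 + 0 = 13
  P[3] = 17 + 4 = 21
  P[4] = 14 + 4 = 18
  P[5] = 23 + 4 = 27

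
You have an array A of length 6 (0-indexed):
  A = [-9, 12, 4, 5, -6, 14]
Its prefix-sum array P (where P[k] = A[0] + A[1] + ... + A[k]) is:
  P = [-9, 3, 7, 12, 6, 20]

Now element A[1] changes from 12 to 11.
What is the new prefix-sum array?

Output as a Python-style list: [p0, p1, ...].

Change: A[1] 12 -> 11, delta = -1
P[k] for k < 1: unchanged (A[1] not included)
P[k] for k >= 1: shift by delta = -1
  P[0] = -9 + 0 = -9
  P[1] = 3 + -1 = 2
  P[2] = 7 + -1 = 6
  P[3] = 12 + -1 = 11
  P[4] = 6 + -1 = 5
  P[5] = 20 + -1 = 19

Answer: [-9, 2, 6, 11, 5, 19]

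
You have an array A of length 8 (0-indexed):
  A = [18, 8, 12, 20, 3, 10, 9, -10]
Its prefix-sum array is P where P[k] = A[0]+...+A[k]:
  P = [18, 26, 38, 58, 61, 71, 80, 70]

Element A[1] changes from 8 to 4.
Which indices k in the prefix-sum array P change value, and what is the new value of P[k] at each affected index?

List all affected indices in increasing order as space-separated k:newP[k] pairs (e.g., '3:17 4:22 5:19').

Answer: 1:22 2:34 3:54 4:57 5:67 6:76 7:66

Derivation:
P[k] = A[0] + ... + A[k]
P[k] includes A[1] iff k >= 1
Affected indices: 1, 2, ..., 7; delta = -4
  P[1]: 26 + -4 = 22
  P[2]: 38 + -4 = 34
  P[3]: 58 + -4 = 54
  P[4]: 61 + -4 = 57
  P[5]: 71 + -4 = 67
  P[6]: 80 + -4 = 76
  P[7]: 70 + -4 = 66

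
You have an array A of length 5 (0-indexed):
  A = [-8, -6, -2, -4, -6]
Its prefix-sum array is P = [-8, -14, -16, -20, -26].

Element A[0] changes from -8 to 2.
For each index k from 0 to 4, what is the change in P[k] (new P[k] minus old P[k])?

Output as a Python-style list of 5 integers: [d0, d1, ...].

Answer: [10, 10, 10, 10, 10]

Derivation:
Element change: A[0] -8 -> 2, delta = 10
For k < 0: P[k] unchanged, delta_P[k] = 0
For k >= 0: P[k] shifts by exactly 10
Delta array: [10, 10, 10, 10, 10]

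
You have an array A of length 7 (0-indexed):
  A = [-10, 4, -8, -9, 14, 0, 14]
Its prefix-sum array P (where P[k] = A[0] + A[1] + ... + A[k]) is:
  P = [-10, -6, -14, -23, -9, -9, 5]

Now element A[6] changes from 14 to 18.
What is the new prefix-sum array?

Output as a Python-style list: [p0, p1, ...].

Change: A[6] 14 -> 18, delta = 4
P[k] for k < 6: unchanged (A[6] not included)
P[k] for k >= 6: shift by delta = 4
  P[0] = -10 + 0 = -10
  P[1] = -6 + 0 = -6
  P[2] = -14 + 0 = -14
  P[3] = -23 + 0 = -23
  P[4] = -9 + 0 = -9
  P[5] = -9 + 0 = -9
  P[6] = 5 + 4 = 9

Answer: [-10, -6, -14, -23, -9, -9, 9]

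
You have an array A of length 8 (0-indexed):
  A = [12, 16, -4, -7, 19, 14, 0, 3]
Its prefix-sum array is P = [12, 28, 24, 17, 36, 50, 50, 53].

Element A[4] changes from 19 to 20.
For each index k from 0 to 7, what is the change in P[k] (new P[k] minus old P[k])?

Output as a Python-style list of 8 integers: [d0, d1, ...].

Element change: A[4] 19 -> 20, delta = 1
For k < 4: P[k] unchanged, delta_P[k] = 0
For k >= 4: P[k] shifts by exactly 1
Delta array: [0, 0, 0, 0, 1, 1, 1, 1]

Answer: [0, 0, 0, 0, 1, 1, 1, 1]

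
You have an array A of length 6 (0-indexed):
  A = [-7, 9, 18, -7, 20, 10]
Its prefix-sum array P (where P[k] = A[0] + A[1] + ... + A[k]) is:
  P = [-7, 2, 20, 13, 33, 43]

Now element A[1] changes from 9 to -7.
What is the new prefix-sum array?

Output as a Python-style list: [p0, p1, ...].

Answer: [-7, -14, 4, -3, 17, 27]

Derivation:
Change: A[1] 9 -> -7, delta = -16
P[k] for k < 1: unchanged (A[1] not included)
P[k] for k >= 1: shift by delta = -16
  P[0] = -7 + 0 = -7
  P[1] = 2 + -16 = -14
  P[2] = 20 + -16 = 4
  P[3] = 13 + -16 = -3
  P[4] = 33 + -16 = 17
  P[5] = 43 + -16 = 27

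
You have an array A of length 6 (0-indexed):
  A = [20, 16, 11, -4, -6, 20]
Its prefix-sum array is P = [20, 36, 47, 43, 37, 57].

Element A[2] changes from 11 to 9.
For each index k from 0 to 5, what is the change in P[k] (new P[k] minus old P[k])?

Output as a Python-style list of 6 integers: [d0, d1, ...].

Answer: [0, 0, -2, -2, -2, -2]

Derivation:
Element change: A[2] 11 -> 9, delta = -2
For k < 2: P[k] unchanged, delta_P[k] = 0
For k >= 2: P[k] shifts by exactly -2
Delta array: [0, 0, -2, -2, -2, -2]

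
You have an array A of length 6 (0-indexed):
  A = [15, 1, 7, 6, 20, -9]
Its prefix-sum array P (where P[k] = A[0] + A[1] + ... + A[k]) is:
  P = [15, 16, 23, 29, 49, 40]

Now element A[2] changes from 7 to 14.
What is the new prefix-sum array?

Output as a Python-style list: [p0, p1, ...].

Change: A[2] 7 -> 14, delta = 7
P[k] for k < 2: unchanged (A[2] not included)
P[k] for k >= 2: shift by delta = 7
  P[0] = 15 + 0 = 15
  P[1] = 16 + 0 = 16
  P[2] = 23 + 7 = 30
  P[3] = 29 + 7 = 36
  P[4] = 49 + 7 = 56
  P[5] = 40 + 7 = 47

Answer: [15, 16, 30, 36, 56, 47]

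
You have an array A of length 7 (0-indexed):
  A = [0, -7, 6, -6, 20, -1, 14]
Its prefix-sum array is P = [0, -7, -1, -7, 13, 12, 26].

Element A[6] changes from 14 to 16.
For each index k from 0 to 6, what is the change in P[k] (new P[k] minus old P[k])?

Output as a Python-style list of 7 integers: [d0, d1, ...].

Element change: A[6] 14 -> 16, delta = 2
For k < 6: P[k] unchanged, delta_P[k] = 0
For k >= 6: P[k] shifts by exactly 2
Delta array: [0, 0, 0, 0, 0, 0, 2]

Answer: [0, 0, 0, 0, 0, 0, 2]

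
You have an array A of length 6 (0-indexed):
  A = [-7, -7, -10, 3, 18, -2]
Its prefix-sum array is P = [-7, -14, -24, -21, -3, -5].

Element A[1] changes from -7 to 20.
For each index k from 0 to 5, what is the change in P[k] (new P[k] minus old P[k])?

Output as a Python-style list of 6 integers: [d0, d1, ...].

Answer: [0, 27, 27, 27, 27, 27]

Derivation:
Element change: A[1] -7 -> 20, delta = 27
For k < 1: P[k] unchanged, delta_P[k] = 0
For k >= 1: P[k] shifts by exactly 27
Delta array: [0, 27, 27, 27, 27, 27]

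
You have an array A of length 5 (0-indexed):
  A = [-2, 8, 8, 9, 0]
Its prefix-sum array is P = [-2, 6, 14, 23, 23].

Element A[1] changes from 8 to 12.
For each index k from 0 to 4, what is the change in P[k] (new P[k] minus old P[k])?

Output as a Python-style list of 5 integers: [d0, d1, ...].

Answer: [0, 4, 4, 4, 4]

Derivation:
Element change: A[1] 8 -> 12, delta = 4
For k < 1: P[k] unchanged, delta_P[k] = 0
For k >= 1: P[k] shifts by exactly 4
Delta array: [0, 4, 4, 4, 4]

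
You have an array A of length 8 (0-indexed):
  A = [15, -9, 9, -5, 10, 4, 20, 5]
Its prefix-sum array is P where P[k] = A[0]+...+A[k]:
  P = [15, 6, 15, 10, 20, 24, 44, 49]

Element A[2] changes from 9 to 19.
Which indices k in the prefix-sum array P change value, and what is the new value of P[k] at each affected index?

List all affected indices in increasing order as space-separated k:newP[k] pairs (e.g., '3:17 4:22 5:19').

P[k] = A[0] + ... + A[k]
P[k] includes A[2] iff k >= 2
Affected indices: 2, 3, ..., 7; delta = 10
  P[2]: 15 + 10 = 25
  P[3]: 10 + 10 = 20
  P[4]: 20 + 10 = 30
  P[5]: 24 + 10 = 34
  P[6]: 44 + 10 = 54
  P[7]: 49 + 10 = 59

Answer: 2:25 3:20 4:30 5:34 6:54 7:59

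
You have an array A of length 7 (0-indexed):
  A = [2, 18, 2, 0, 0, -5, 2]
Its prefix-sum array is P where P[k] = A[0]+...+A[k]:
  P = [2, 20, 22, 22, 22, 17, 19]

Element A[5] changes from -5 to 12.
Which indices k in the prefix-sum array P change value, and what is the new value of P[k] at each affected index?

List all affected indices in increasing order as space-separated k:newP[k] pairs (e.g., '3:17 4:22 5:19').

Answer: 5:34 6:36

Derivation:
P[k] = A[0] + ... + A[k]
P[k] includes A[5] iff k >= 5
Affected indices: 5, 6, ..., 6; delta = 17
  P[5]: 17 + 17 = 34
  P[6]: 19 + 17 = 36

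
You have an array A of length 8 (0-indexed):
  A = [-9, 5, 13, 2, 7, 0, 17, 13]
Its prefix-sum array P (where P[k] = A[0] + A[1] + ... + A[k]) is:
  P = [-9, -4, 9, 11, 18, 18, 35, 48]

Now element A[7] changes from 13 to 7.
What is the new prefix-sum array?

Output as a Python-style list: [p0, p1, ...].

Answer: [-9, -4, 9, 11, 18, 18, 35, 42]

Derivation:
Change: A[7] 13 -> 7, delta = -6
P[k] for k < 7: unchanged (A[7] not included)
P[k] for k >= 7: shift by delta = -6
  P[0] = -9 + 0 = -9
  P[1] = -4 + 0 = -4
  P[2] = 9 + 0 = 9
  P[3] = 11 + 0 = 11
  P[4] = 18 + 0 = 18
  P[5] = 18 + 0 = 18
  P[6] = 35 + 0 = 35
  P[7] = 48 + -6 = 42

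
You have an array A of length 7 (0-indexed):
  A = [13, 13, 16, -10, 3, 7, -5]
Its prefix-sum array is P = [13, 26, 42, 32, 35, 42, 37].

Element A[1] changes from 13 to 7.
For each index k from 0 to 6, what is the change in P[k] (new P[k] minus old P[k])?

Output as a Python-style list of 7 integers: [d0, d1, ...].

Answer: [0, -6, -6, -6, -6, -6, -6]

Derivation:
Element change: A[1] 13 -> 7, delta = -6
For k < 1: P[k] unchanged, delta_P[k] = 0
For k >= 1: P[k] shifts by exactly -6
Delta array: [0, -6, -6, -6, -6, -6, -6]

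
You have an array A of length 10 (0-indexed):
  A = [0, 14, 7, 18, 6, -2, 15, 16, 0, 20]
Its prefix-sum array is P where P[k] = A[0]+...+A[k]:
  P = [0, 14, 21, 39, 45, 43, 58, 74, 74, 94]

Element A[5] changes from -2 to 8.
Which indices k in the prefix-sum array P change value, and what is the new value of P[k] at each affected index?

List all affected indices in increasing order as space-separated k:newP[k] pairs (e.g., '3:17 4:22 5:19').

Answer: 5:53 6:68 7:84 8:84 9:104

Derivation:
P[k] = A[0] + ... + A[k]
P[k] includes A[5] iff k >= 5
Affected indices: 5, 6, ..., 9; delta = 10
  P[5]: 43 + 10 = 53
  P[6]: 58 + 10 = 68
  P[7]: 74 + 10 = 84
  P[8]: 74 + 10 = 84
  P[9]: 94 + 10 = 104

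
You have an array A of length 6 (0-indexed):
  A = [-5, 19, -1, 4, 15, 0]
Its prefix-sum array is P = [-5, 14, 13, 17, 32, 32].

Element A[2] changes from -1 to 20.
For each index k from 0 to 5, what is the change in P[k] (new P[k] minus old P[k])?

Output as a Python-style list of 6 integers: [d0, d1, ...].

Element change: A[2] -1 -> 20, delta = 21
For k < 2: P[k] unchanged, delta_P[k] = 0
For k >= 2: P[k] shifts by exactly 21
Delta array: [0, 0, 21, 21, 21, 21]

Answer: [0, 0, 21, 21, 21, 21]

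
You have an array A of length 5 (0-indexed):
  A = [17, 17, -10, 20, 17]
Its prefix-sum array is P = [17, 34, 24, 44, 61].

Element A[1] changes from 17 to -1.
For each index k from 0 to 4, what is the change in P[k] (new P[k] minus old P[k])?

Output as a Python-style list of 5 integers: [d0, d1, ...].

Answer: [0, -18, -18, -18, -18]

Derivation:
Element change: A[1] 17 -> -1, delta = -18
For k < 1: P[k] unchanged, delta_P[k] = 0
For k >= 1: P[k] shifts by exactly -18
Delta array: [0, -18, -18, -18, -18]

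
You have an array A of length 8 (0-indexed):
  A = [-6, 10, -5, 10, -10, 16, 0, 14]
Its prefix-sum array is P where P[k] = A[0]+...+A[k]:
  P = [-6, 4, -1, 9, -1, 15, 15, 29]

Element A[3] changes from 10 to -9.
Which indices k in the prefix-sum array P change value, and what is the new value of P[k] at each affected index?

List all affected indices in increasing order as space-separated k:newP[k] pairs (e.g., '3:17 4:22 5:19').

Answer: 3:-10 4:-20 5:-4 6:-4 7:10

Derivation:
P[k] = A[0] + ... + A[k]
P[k] includes A[3] iff k >= 3
Affected indices: 3, 4, ..., 7; delta = -19
  P[3]: 9 + -19 = -10
  P[4]: -1 + -19 = -20
  P[5]: 15 + -19 = -4
  P[6]: 15 + -19 = -4
  P[7]: 29 + -19 = 10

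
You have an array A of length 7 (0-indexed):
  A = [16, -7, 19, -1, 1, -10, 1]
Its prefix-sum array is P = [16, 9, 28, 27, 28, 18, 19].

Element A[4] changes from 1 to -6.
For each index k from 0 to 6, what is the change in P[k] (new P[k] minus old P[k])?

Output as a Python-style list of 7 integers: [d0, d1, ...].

Answer: [0, 0, 0, 0, -7, -7, -7]

Derivation:
Element change: A[4] 1 -> -6, delta = -7
For k < 4: P[k] unchanged, delta_P[k] = 0
For k >= 4: P[k] shifts by exactly -7
Delta array: [0, 0, 0, 0, -7, -7, -7]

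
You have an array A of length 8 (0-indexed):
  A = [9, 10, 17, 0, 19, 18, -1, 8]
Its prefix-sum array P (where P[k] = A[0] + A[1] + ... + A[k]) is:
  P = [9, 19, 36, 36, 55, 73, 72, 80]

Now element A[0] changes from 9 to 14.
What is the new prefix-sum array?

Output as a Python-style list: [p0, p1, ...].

Answer: [14, 24, 41, 41, 60, 78, 77, 85]

Derivation:
Change: A[0] 9 -> 14, delta = 5
P[k] for k < 0: unchanged (A[0] not included)
P[k] for k >= 0: shift by delta = 5
  P[0] = 9 + 5 = 14
  P[1] = 19 + 5 = 24
  P[2] = 36 + 5 = 41
  P[3] = 36 + 5 = 41
  P[4] = 55 + 5 = 60
  P[5] = 73 + 5 = 78
  P[6] = 72 + 5 = 77
  P[7] = 80 + 5 = 85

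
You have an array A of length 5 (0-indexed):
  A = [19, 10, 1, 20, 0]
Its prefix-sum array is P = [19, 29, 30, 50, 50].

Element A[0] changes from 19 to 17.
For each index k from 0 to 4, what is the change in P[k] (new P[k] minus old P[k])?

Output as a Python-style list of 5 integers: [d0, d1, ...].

Answer: [-2, -2, -2, -2, -2]

Derivation:
Element change: A[0] 19 -> 17, delta = -2
For k < 0: P[k] unchanged, delta_P[k] = 0
For k >= 0: P[k] shifts by exactly -2
Delta array: [-2, -2, -2, -2, -2]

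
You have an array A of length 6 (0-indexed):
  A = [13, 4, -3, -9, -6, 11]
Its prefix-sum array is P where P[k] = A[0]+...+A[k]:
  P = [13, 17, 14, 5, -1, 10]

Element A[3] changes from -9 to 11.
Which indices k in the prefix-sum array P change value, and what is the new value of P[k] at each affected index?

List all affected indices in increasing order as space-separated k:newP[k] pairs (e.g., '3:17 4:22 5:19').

Answer: 3:25 4:19 5:30

Derivation:
P[k] = A[0] + ... + A[k]
P[k] includes A[3] iff k >= 3
Affected indices: 3, 4, ..., 5; delta = 20
  P[3]: 5 + 20 = 25
  P[4]: -1 + 20 = 19
  P[5]: 10 + 20 = 30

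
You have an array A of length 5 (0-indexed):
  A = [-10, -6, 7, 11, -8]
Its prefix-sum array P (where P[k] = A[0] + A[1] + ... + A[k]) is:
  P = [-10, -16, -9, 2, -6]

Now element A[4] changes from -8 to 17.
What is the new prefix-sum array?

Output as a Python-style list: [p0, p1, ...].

Answer: [-10, -16, -9, 2, 19]

Derivation:
Change: A[4] -8 -> 17, delta = 25
P[k] for k < 4: unchanged (A[4] not included)
P[k] for k >= 4: shift by delta = 25
  P[0] = -10 + 0 = -10
  P[1] = -16 + 0 = -16
  P[2] = -9 + 0 = -9
  P[3] = 2 + 0 = 2
  P[4] = -6 + 25 = 19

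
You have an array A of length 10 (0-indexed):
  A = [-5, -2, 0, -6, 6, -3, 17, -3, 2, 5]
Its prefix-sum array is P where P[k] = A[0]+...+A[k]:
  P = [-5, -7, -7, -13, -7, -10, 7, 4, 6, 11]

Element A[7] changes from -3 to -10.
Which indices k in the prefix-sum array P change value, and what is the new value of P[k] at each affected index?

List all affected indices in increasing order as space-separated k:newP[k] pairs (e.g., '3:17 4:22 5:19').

P[k] = A[0] + ... + A[k]
P[k] includes A[7] iff k >= 7
Affected indices: 7, 8, ..., 9; delta = -7
  P[7]: 4 + -7 = -3
  P[8]: 6 + -7 = -1
  P[9]: 11 + -7 = 4

Answer: 7:-3 8:-1 9:4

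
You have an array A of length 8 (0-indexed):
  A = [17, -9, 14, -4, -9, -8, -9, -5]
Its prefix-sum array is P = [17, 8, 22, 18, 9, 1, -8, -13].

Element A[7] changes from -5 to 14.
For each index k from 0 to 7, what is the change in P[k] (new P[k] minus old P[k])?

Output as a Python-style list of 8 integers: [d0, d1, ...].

Element change: A[7] -5 -> 14, delta = 19
For k < 7: P[k] unchanged, delta_P[k] = 0
For k >= 7: P[k] shifts by exactly 19
Delta array: [0, 0, 0, 0, 0, 0, 0, 19]

Answer: [0, 0, 0, 0, 0, 0, 0, 19]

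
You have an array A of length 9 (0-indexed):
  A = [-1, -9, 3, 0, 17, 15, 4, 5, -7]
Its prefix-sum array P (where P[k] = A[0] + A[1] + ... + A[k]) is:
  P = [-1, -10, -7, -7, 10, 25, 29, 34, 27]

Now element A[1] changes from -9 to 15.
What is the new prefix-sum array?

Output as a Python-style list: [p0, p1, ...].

Change: A[1] -9 -> 15, delta = 24
P[k] for k < 1: unchanged (A[1] not included)
P[k] for k >= 1: shift by delta = 24
  P[0] = -1 + 0 = -1
  P[1] = -10 + 24 = 14
  P[2] = -7 + 24 = 17
  P[3] = -7 + 24 = 17
  P[4] = 10 + 24 = 34
  P[5] = 25 + 24 = 49
  P[6] = 29 + 24 = 53
  P[7] = 34 + 24 = 58
  P[8] = 27 + 24 = 51

Answer: [-1, 14, 17, 17, 34, 49, 53, 58, 51]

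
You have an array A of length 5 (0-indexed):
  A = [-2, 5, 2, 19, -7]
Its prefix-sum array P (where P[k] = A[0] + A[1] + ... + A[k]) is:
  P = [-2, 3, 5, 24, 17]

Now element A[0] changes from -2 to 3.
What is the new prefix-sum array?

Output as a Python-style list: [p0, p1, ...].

Answer: [3, 8, 10, 29, 22]

Derivation:
Change: A[0] -2 -> 3, delta = 5
P[k] for k < 0: unchanged (A[0] not included)
P[k] for k >= 0: shift by delta = 5
  P[0] = -2 + 5 = 3
  P[1] = 3 + 5 = 8
  P[2] = 5 + 5 = 10
  P[3] = 24 + 5 = 29
  P[4] = 17 + 5 = 22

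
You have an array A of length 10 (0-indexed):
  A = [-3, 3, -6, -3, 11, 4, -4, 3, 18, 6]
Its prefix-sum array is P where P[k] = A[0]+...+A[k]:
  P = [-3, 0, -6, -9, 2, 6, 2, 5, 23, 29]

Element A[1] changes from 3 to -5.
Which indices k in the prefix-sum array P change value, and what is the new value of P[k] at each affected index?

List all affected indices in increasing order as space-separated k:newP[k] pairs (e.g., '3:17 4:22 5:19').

Answer: 1:-8 2:-14 3:-17 4:-6 5:-2 6:-6 7:-3 8:15 9:21

Derivation:
P[k] = A[0] + ... + A[k]
P[k] includes A[1] iff k >= 1
Affected indices: 1, 2, ..., 9; delta = -8
  P[1]: 0 + -8 = -8
  P[2]: -6 + -8 = -14
  P[3]: -9 + -8 = -17
  P[4]: 2 + -8 = -6
  P[5]: 6 + -8 = -2
  P[6]: 2 + -8 = -6
  P[7]: 5 + -8 = -3
  P[8]: 23 + -8 = 15
  P[9]: 29 + -8 = 21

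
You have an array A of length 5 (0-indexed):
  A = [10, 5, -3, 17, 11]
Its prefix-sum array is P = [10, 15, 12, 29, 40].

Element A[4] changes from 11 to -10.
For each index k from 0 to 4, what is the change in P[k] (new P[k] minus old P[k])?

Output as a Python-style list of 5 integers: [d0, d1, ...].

Answer: [0, 0, 0, 0, -21]

Derivation:
Element change: A[4] 11 -> -10, delta = -21
For k < 4: P[k] unchanged, delta_P[k] = 0
For k >= 4: P[k] shifts by exactly -21
Delta array: [0, 0, 0, 0, -21]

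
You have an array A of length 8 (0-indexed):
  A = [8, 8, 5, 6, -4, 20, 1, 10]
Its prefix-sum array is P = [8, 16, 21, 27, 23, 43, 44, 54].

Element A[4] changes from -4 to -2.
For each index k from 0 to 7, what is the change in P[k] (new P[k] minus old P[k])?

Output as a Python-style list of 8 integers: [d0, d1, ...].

Element change: A[4] -4 -> -2, delta = 2
For k < 4: P[k] unchanged, delta_P[k] = 0
For k >= 4: P[k] shifts by exactly 2
Delta array: [0, 0, 0, 0, 2, 2, 2, 2]

Answer: [0, 0, 0, 0, 2, 2, 2, 2]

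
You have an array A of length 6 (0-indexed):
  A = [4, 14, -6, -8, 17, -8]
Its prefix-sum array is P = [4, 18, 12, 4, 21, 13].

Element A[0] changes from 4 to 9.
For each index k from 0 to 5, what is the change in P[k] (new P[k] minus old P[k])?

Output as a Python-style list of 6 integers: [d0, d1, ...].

Answer: [5, 5, 5, 5, 5, 5]

Derivation:
Element change: A[0] 4 -> 9, delta = 5
For k < 0: P[k] unchanged, delta_P[k] = 0
For k >= 0: P[k] shifts by exactly 5
Delta array: [5, 5, 5, 5, 5, 5]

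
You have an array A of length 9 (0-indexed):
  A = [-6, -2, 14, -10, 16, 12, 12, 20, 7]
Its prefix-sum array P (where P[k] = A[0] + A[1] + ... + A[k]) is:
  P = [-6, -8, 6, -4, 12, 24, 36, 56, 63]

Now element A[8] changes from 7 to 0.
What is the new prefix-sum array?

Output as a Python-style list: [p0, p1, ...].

Change: A[8] 7 -> 0, delta = -7
P[k] for k < 8: unchanged (A[8] not included)
P[k] for k >= 8: shift by delta = -7
  P[0] = -6 + 0 = -6
  P[1] = -8 + 0 = -8
  P[2] = 6 + 0 = 6
  P[3] = -4 + 0 = -4
  P[4] = 12 + 0 = 12
  P[5] = 24 + 0 = 24
  P[6] = 36 + 0 = 36
  P[7] = 56 + 0 = 56
  P[8] = 63 + -7 = 56

Answer: [-6, -8, 6, -4, 12, 24, 36, 56, 56]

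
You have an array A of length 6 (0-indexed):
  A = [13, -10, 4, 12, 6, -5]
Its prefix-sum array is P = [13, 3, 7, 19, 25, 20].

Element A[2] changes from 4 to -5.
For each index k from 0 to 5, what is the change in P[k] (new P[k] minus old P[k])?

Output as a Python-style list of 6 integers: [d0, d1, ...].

Element change: A[2] 4 -> -5, delta = -9
For k < 2: P[k] unchanged, delta_P[k] = 0
For k >= 2: P[k] shifts by exactly -9
Delta array: [0, 0, -9, -9, -9, -9]

Answer: [0, 0, -9, -9, -9, -9]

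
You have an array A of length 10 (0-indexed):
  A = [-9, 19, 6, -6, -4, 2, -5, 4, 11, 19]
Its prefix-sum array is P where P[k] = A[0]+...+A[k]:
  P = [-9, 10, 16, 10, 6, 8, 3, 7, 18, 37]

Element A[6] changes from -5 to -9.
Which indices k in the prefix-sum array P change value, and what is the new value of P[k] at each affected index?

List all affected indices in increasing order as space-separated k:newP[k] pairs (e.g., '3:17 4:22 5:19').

Answer: 6:-1 7:3 8:14 9:33

Derivation:
P[k] = A[0] + ... + A[k]
P[k] includes A[6] iff k >= 6
Affected indices: 6, 7, ..., 9; delta = -4
  P[6]: 3 + -4 = -1
  P[7]: 7 + -4 = 3
  P[8]: 18 + -4 = 14
  P[9]: 37 + -4 = 33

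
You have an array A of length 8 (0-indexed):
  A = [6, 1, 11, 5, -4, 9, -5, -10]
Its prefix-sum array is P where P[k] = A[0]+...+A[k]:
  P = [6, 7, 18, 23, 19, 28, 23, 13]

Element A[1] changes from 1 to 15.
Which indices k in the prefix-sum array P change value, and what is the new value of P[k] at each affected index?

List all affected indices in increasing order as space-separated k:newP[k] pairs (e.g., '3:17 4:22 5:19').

P[k] = A[0] + ... + A[k]
P[k] includes A[1] iff k >= 1
Affected indices: 1, 2, ..., 7; delta = 14
  P[1]: 7 + 14 = 21
  P[2]: 18 + 14 = 32
  P[3]: 23 + 14 = 37
  P[4]: 19 + 14 = 33
  P[5]: 28 + 14 = 42
  P[6]: 23 + 14 = 37
  P[7]: 13 + 14 = 27

Answer: 1:21 2:32 3:37 4:33 5:42 6:37 7:27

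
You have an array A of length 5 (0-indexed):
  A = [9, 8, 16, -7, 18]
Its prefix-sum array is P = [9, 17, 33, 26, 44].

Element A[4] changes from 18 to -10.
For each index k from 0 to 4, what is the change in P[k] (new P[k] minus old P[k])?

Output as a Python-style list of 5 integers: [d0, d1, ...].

Answer: [0, 0, 0, 0, -28]

Derivation:
Element change: A[4] 18 -> -10, delta = -28
For k < 4: P[k] unchanged, delta_P[k] = 0
For k >= 4: P[k] shifts by exactly -28
Delta array: [0, 0, 0, 0, -28]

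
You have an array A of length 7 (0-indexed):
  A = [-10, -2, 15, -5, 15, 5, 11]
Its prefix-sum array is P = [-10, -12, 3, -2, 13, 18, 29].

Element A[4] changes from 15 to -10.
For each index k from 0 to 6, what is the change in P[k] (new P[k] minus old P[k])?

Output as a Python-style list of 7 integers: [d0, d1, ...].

Answer: [0, 0, 0, 0, -25, -25, -25]

Derivation:
Element change: A[4] 15 -> -10, delta = -25
For k < 4: P[k] unchanged, delta_P[k] = 0
For k >= 4: P[k] shifts by exactly -25
Delta array: [0, 0, 0, 0, -25, -25, -25]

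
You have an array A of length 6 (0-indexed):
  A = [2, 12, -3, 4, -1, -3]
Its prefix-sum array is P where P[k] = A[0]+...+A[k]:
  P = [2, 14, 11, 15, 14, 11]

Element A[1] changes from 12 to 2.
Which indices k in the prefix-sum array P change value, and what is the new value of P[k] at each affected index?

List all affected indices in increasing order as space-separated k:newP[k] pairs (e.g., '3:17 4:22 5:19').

Answer: 1:4 2:1 3:5 4:4 5:1

Derivation:
P[k] = A[0] + ... + A[k]
P[k] includes A[1] iff k >= 1
Affected indices: 1, 2, ..., 5; delta = -10
  P[1]: 14 + -10 = 4
  P[2]: 11 + -10 = 1
  P[3]: 15 + -10 = 5
  P[4]: 14 + -10 = 4
  P[5]: 11 + -10 = 1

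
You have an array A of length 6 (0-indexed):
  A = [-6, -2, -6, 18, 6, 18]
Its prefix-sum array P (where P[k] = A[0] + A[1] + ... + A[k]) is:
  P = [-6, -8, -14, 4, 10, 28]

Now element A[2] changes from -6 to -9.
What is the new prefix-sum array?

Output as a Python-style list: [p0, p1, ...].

Change: A[2] -6 -> -9, delta = -3
P[k] for k < 2: unchanged (A[2] not included)
P[k] for k >= 2: shift by delta = -3
  P[0] = -6 + 0 = -6
  P[1] = -8 + 0 = -8
  P[2] = -14 + -3 = -17
  P[3] = 4 + -3 = 1
  P[4] = 10 + -3 = 7
  P[5] = 28 + -3 = 25

Answer: [-6, -8, -17, 1, 7, 25]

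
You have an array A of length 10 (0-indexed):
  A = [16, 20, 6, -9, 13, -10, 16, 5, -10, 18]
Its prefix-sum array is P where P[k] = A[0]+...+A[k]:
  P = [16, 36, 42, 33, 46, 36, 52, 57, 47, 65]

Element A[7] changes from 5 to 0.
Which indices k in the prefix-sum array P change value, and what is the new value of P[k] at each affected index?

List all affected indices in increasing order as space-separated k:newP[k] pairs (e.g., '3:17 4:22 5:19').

Answer: 7:52 8:42 9:60

Derivation:
P[k] = A[0] + ... + A[k]
P[k] includes A[7] iff k >= 7
Affected indices: 7, 8, ..., 9; delta = -5
  P[7]: 57 + -5 = 52
  P[8]: 47 + -5 = 42
  P[9]: 65 + -5 = 60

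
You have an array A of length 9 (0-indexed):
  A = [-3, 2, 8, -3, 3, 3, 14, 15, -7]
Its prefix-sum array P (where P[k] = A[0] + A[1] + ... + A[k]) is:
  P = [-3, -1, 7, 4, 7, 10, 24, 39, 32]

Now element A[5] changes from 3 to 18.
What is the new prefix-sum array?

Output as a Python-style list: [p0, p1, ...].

Answer: [-3, -1, 7, 4, 7, 25, 39, 54, 47]

Derivation:
Change: A[5] 3 -> 18, delta = 15
P[k] for k < 5: unchanged (A[5] not included)
P[k] for k >= 5: shift by delta = 15
  P[0] = -3 + 0 = -3
  P[1] = -1 + 0 = -1
  P[2] = 7 + 0 = 7
  P[3] = 4 + 0 = 4
  P[4] = 7 + 0 = 7
  P[5] = 10 + 15 = 25
  P[6] = 24 + 15 = 39
  P[7] = 39 + 15 = 54
  P[8] = 32 + 15 = 47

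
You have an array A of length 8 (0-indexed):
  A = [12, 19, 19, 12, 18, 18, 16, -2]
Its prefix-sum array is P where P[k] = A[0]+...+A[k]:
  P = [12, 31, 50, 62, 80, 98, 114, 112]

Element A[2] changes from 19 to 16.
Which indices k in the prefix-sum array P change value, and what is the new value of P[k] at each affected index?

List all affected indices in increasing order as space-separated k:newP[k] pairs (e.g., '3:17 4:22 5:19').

Answer: 2:47 3:59 4:77 5:95 6:111 7:109

Derivation:
P[k] = A[0] + ... + A[k]
P[k] includes A[2] iff k >= 2
Affected indices: 2, 3, ..., 7; delta = -3
  P[2]: 50 + -3 = 47
  P[3]: 62 + -3 = 59
  P[4]: 80 + -3 = 77
  P[5]: 98 + -3 = 95
  P[6]: 114 + -3 = 111
  P[7]: 112 + -3 = 109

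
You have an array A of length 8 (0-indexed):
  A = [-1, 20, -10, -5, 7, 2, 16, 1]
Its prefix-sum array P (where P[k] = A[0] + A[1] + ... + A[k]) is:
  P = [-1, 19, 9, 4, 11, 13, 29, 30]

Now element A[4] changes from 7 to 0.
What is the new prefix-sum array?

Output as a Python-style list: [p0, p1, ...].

Change: A[4] 7 -> 0, delta = -7
P[k] for k < 4: unchanged (A[4] not included)
P[k] for k >= 4: shift by delta = -7
  P[0] = -1 + 0 = -1
  P[1] = 19 + 0 = 19
  P[2] = 9 + 0 = 9
  P[3] = 4 + 0 = 4
  P[4] = 11 + -7 = 4
  P[5] = 13 + -7 = 6
  P[6] = 29 + -7 = 22
  P[7] = 30 + -7 = 23

Answer: [-1, 19, 9, 4, 4, 6, 22, 23]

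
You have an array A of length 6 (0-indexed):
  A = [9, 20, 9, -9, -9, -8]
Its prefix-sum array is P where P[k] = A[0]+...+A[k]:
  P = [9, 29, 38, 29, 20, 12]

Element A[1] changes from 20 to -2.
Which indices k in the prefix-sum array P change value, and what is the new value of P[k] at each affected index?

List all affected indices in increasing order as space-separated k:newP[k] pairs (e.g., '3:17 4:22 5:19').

Answer: 1:7 2:16 3:7 4:-2 5:-10

Derivation:
P[k] = A[0] + ... + A[k]
P[k] includes A[1] iff k >= 1
Affected indices: 1, 2, ..., 5; delta = -22
  P[1]: 29 + -22 = 7
  P[2]: 38 + -22 = 16
  P[3]: 29 + -22 = 7
  P[4]: 20 + -22 = -2
  P[5]: 12 + -22 = -10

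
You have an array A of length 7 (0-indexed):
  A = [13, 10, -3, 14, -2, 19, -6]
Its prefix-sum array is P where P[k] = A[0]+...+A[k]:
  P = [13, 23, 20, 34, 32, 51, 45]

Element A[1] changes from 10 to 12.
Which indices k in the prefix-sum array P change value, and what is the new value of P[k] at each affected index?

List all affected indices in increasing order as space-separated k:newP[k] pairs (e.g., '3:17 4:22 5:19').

P[k] = A[0] + ... + A[k]
P[k] includes A[1] iff k >= 1
Affected indices: 1, 2, ..., 6; delta = 2
  P[1]: 23 + 2 = 25
  P[2]: 20 + 2 = 22
  P[3]: 34 + 2 = 36
  P[4]: 32 + 2 = 34
  P[5]: 51 + 2 = 53
  P[6]: 45 + 2 = 47

Answer: 1:25 2:22 3:36 4:34 5:53 6:47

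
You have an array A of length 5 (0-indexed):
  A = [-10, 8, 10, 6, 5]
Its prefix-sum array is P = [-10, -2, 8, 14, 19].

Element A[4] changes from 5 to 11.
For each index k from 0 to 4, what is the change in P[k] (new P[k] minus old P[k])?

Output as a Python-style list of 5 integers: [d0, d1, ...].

Element change: A[4] 5 -> 11, delta = 6
For k < 4: P[k] unchanged, delta_P[k] = 0
For k >= 4: P[k] shifts by exactly 6
Delta array: [0, 0, 0, 0, 6]

Answer: [0, 0, 0, 0, 6]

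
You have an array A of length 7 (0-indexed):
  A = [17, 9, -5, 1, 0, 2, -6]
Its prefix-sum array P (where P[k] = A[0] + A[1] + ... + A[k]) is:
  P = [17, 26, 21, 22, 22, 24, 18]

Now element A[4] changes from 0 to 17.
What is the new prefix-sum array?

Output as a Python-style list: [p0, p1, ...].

Answer: [17, 26, 21, 22, 39, 41, 35]

Derivation:
Change: A[4] 0 -> 17, delta = 17
P[k] for k < 4: unchanged (A[4] not included)
P[k] for k >= 4: shift by delta = 17
  P[0] = 17 + 0 = 17
  P[1] = 26 + 0 = 26
  P[2] = 21 + 0 = 21
  P[3] = 22 + 0 = 22
  P[4] = 22 + 17 = 39
  P[5] = 24 + 17 = 41
  P[6] = 18 + 17 = 35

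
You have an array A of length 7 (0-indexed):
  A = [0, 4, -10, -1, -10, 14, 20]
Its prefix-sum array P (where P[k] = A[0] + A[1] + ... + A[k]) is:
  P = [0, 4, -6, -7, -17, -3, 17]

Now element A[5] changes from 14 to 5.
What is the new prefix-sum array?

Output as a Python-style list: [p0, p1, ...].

Change: A[5] 14 -> 5, delta = -9
P[k] for k < 5: unchanged (A[5] not included)
P[k] for k >= 5: shift by delta = -9
  P[0] = 0 + 0 = 0
  P[1] = 4 + 0 = 4
  P[2] = -6 + 0 = -6
  P[3] = -7 + 0 = -7
  P[4] = -17 + 0 = -17
  P[5] = -3 + -9 = -12
  P[6] = 17 + -9 = 8

Answer: [0, 4, -6, -7, -17, -12, 8]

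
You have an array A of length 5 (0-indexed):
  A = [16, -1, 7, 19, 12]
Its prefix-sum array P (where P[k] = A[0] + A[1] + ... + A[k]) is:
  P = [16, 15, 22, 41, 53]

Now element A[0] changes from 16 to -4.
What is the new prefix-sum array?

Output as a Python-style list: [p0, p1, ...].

Change: A[0] 16 -> -4, delta = -20
P[k] for k < 0: unchanged (A[0] not included)
P[k] for k >= 0: shift by delta = -20
  P[0] = 16 + -20 = -4
  P[1] = 15 + -20 = -5
  P[2] = 22 + -20 = 2
  P[3] = 41 + -20 = 21
  P[4] = 53 + -20 = 33

Answer: [-4, -5, 2, 21, 33]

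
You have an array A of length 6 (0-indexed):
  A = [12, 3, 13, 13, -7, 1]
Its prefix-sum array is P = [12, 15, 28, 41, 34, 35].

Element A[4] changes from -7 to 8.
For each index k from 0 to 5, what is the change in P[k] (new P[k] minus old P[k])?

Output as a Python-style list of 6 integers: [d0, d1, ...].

Element change: A[4] -7 -> 8, delta = 15
For k < 4: P[k] unchanged, delta_P[k] = 0
For k >= 4: P[k] shifts by exactly 15
Delta array: [0, 0, 0, 0, 15, 15]

Answer: [0, 0, 0, 0, 15, 15]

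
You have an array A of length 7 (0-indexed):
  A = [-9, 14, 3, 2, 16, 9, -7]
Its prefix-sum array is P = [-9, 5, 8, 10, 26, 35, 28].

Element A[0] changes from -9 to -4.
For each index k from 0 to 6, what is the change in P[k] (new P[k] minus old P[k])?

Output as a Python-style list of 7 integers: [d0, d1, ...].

Answer: [5, 5, 5, 5, 5, 5, 5]

Derivation:
Element change: A[0] -9 -> -4, delta = 5
For k < 0: P[k] unchanged, delta_P[k] = 0
For k >= 0: P[k] shifts by exactly 5
Delta array: [5, 5, 5, 5, 5, 5, 5]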